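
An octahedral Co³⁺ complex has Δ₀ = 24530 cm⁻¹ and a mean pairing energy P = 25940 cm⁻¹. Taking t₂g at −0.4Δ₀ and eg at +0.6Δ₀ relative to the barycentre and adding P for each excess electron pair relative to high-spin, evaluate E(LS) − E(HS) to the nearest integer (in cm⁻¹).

Co sits in group 9; removing 3 electrons leaves Co³⁺ with 9 − 3 = 6 d electrons.
In the high-spin limit (t₂g⁴ eg²) the orbital term is -0.4Δ₀ = -9812 cm⁻¹, with no excess pairing.
For low-spin the configuration is t₂g⁶ eg⁰: orbital energy -2.4 × 24530 = -58872 cm⁻¹, and 2 additional pairs relative to high-spin add 51880 cm⁻¹, giving -6992 cm⁻¹.
Thus E(LS) − E(HS) = 2820 cm⁻¹.

2820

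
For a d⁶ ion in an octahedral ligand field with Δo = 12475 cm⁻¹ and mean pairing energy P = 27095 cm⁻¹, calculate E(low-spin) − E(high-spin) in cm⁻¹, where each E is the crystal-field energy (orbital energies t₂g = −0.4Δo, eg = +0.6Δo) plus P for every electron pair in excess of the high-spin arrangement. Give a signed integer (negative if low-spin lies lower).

29240

In the high-spin limit (t₂g⁴ eg²) the orbital term is -0.4Δo = -4990 cm⁻¹, with no excess pairing.
Low-spin t₂g⁶ eg⁰ gives -2.4Δo = -29940 cm⁻¹, but forming 2 extra pairs costs 2P = 54190 cm⁻¹, so E(LS) = -29940 + 54190 = 24250 cm⁻¹.
The difference is 24250 − (-4990) = 29240 cm⁻¹, so high-spin lies lower.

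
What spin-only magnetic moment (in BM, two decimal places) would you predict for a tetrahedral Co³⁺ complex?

4.90 BM

Group 9 minus oxidation state +3 gives a d⁶ configuration for Co³⁺.
Tetrahedral splitting is small, so the complex is high-spin.
Configuration: e³ t₂³ → 4 unpaired electrons.
μ(spin-only) = √[4(4+2)] = √24 ≈ 4.90 BM.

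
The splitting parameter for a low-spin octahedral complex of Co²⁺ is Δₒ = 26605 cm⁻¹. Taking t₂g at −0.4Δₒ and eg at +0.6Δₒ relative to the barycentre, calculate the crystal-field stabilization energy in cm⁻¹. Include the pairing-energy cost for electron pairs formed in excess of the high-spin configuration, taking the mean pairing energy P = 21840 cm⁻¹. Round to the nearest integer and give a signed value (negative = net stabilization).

-26049

Co²⁺: group 9, so d-count = 9 − 2 = 7.
Electron filling gives t₂g⁶ eg¹.
The orbital stabilization is -1.8Δₒ = -1.8 × 26605 = -47889 cm⁻¹.
Pairing penalty: 3 pairs vs 2 in the high-spin reference → 1 extra × P = 21840 cm⁻¹.
Overall CFSE = -47889 + 21840 = -26049 cm⁻¹.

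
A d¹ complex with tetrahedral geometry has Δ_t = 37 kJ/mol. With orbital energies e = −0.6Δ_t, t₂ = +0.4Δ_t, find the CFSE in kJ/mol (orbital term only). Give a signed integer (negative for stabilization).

With tetrahedral geometry the complex is necessarily high-spin.
Electron filling gives e¹ t₂⁰.
Orbital CFSE = 1(-0.6) + 0(0.4) = -0.6Δ_t = -0.6 × 37 = -22 kJ/mol.

-22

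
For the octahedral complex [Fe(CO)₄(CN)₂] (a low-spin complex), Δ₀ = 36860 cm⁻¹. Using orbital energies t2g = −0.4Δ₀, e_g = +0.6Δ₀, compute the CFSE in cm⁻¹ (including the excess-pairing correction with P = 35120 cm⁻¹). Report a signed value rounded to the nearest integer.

Ligand charges: 4×(+0) from CO and 2×(-1) from CN⁻ sum to -2; with overall charge +0, Fe is +2.
Fe is in group 8, so Fe²⁺ is d⁶ (8 − 2 = 6).
The d⁶ electrons fill as t2g^6 e_g^0.
CFSE(orbital) = 6×(-0.4Δ₀) + 0×(0.6Δ₀) = -2.4Δ₀; with Δ₀ = 36860 cm⁻¹ that is -88464 cm⁻¹.
Relative to high-spin t2g^4 e_g^2 (1 paired), the low-spin configuration has 2 additional pairs, contributing +2 × 35120 = +70240 cm⁻¹.
Combining: -88464 + 70240 = -18224 cm⁻¹.

-18224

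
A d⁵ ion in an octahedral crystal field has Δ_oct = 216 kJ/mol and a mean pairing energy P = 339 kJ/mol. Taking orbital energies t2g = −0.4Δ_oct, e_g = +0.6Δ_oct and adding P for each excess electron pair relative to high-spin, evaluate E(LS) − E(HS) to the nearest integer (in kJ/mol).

High-spin d⁵ fills as t2g^3 e_g^2 with CFSE 3(−0.4) + 2(+0.6) = 0.0Δ_oct = 0 kJ/mol.
Low-spin t2g^5 e_g^0 gives -2.0Δ_oct = -432 kJ/mol, but forming 2 extra pairs costs 2P = 678 kJ/mol, so E(LS) = -432 + 678 = 246 kJ/mol.
Thus E(LS) − E(HS) = 246 kJ/mol.

246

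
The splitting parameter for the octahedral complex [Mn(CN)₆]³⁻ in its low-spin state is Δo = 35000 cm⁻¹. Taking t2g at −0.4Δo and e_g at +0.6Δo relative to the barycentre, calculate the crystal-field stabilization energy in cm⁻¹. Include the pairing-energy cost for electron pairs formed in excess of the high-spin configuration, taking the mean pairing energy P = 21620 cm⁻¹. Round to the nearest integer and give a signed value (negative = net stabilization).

Each CN⁻ contributes -1; 6 × (-1) = -6. With overall charge -3, Mn is in the +3 oxidation state.
Mn is in group 7, so Mn³⁺ is d⁴ (7 − 3 = 4).
The d⁴ electrons fill as t2g^4 e_g^0.
CFSE(orbital) = 4×(-0.4Δo) + 0×(0.6Δo) = -1.6Δo; with Δo = 35000 cm⁻¹ that is -56000 cm⁻¹.
Relative to high-spin t2g^3 e_g^1 (0 paired), the low-spin configuration has 1 additional pair, contributing +1 × 21620 = +21620 cm⁻¹.
Combining: -56000 + 21620 = -34380 cm⁻¹.

-34380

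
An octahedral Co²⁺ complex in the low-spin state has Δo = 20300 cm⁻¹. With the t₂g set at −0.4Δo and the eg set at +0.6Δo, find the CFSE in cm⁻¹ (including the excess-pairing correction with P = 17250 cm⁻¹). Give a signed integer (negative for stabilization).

Co²⁺: group 9, so d-count = 9 − 2 = 7.
Electron filling gives t₂g⁶ eg¹.
Orbital CFSE = 6(-0.4) + 1(0.6) = -1.8Δo = -1.8 × 20300 = -36540 cm⁻¹.
Relative to high-spin t₂g⁵ eg² (2 paired), the low-spin configuration has 1 additional pair, contributing +1 × 17250 = +17250 cm⁻¹.
Net CFSE = -36540 + 17250 = -19290 cm⁻¹.

-19290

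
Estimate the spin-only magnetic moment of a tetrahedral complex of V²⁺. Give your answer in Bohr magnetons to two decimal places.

V is in group 5, so V²⁺ is d³ (5 − 2 = 3).
With tetrahedral geometry the complex is necessarily high-spin.
Configuration: e^2 t2^1 → 3 unpaired electrons.
μ(spin-only) = √[3(3+2)] = √15 ≈ 3.87 Bohr magnetons.

3.87 Bohr magnetons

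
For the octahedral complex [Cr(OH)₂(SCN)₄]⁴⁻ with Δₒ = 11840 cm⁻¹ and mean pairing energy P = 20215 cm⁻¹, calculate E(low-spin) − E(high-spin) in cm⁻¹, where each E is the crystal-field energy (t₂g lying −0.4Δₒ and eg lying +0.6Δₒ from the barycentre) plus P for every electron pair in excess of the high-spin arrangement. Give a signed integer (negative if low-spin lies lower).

Ligand charges: 2×(-1) from OH⁻ and 4×(-1) from SCN⁻ sum to -6; with overall charge -4, Cr is +2.
Cr is in group 6, so Cr²⁺ is d⁴ (6 − 2 = 4).
High-spin: t₂g³ eg¹, CFSE = -0.6Δₒ = -7104 cm⁻¹.
Low-spin: t₂g⁴ eg⁰, orbital CFSE = -1.6Δₒ = -18944 cm⁻¹; plus 1 excess pair × P = +20215 cm⁻¹; total 1271 cm⁻¹.
E(LS) − E(HS) = 1271 − (-7104) = 8375 cm⁻¹.

8375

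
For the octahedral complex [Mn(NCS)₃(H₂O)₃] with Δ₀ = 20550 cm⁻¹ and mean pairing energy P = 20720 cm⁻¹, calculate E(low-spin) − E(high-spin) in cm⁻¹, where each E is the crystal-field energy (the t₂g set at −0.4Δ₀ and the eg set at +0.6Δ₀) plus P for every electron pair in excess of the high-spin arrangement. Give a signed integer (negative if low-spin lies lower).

Ligand charges: 3×(-1) from NCS⁻ and 3×(+0) from H₂O sum to -3; with overall charge +0, Mn is +3.
Group 7 minus oxidation state +3 gives a d⁴ configuration for Mn³⁺.
High-spin d⁴ fills as t₂g³ eg¹ with CFSE 3(−0.4) + 1(+0.6) = -0.6Δ₀ = -12330 cm⁻¹.
Low-spin: t₂g⁴ eg⁰, orbital CFSE = -1.6Δ₀ = -32880 cm⁻¹; plus 1 excess pair × P = +20720 cm⁻¹; total -12160 cm⁻¹.
Thus E(LS) − E(HS) = 170 cm⁻¹.

170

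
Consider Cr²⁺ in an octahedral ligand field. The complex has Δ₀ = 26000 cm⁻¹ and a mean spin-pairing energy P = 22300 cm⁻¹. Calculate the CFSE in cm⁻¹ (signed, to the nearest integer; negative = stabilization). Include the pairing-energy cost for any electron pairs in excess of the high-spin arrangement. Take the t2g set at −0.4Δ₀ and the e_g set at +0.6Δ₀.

-19300

Cr sits in group 6; removing 2 electrons leaves Cr²⁺ with 6 − 2 = 4 d electrons.
Δ₀ > P, so pairing is preferred: the ground state is low-spin.
That gives t2g^4 e_g^0.
Orbital CFSE = -1.6Δ₀ = -1.6 × 26000 = -41600 cm⁻¹.
Excess pairs vs high-spin: 1 − 0 = 1; pairing cost = +22300 cm⁻¹.
Net CFSE = -41600 + 22300 = -19300 cm⁻¹.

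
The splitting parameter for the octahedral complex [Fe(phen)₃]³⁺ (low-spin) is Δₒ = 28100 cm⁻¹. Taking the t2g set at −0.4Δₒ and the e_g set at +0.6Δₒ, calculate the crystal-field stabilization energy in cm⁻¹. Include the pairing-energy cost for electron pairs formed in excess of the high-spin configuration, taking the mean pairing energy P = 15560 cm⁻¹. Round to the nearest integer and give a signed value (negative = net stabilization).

-25080

phen is neutral, so the +3 overall charge sits on Fe: oxidation state +3.
Group 8 minus oxidation state +3 gives a d⁵ configuration for Fe³⁺.
The d⁵ electrons fill as t2g^5 e_g^0.
The orbital stabilization is -2.0Δₒ = -2.0 × 28100 = -56200 cm⁻¹.
Relative to high-spin t2g^3 e_g^2 (0 paired), the low-spin configuration has 2 additional pairs, contributing +2 × 15560 = +31120 cm⁻¹.
Overall CFSE = -56200 + 31120 = -25080 cm⁻¹.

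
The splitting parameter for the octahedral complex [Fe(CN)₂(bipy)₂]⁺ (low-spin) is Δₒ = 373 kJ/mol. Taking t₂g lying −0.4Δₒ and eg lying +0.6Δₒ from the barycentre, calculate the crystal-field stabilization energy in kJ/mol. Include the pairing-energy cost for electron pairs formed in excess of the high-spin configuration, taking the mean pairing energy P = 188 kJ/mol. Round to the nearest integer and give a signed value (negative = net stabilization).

Ligand charges: 2×(-1) from CN⁻ and 2×(+0) from bipy sum to -2; with overall charge +1, Fe is +3.
Fe is in group 8, so Fe³⁺ is d⁵ (8 − 3 = 5).
Electron filling gives t₂g⁵ eg⁰.
CFSE(orbital) = 5×(-0.4Δₒ) + 0×(0.6Δₒ) = -2.0Δₒ; with Δₒ = 373 kJ/mol that is -746 kJ/mol.
High-spin d⁵ would be t₂g³ eg² with 0 pairs; low-spin has 2, so 2 excess pairs cost +2P = +376 kJ/mol.
Overall CFSE = -746 + 376 = -370 kJ/mol.

-370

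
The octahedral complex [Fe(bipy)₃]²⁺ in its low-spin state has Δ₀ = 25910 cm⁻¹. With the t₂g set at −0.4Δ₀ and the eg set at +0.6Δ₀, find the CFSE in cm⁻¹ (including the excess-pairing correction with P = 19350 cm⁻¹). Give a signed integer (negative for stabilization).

bipy is neutral, so the +2 overall charge sits on Fe: oxidation state +2.
Fe²⁺: group 8, so d-count = 8 − 2 = 6.
Electron filling gives t₂g⁶ eg⁰.
The orbital stabilization is -2.4Δ₀ = -2.4 × 25910 = -62184 cm⁻¹.
High-spin d⁶ would be t₂g⁴ eg² with 1 pair; low-spin has 3, so 2 excess pairs cost +2P = +38700 cm⁻¹.
Combining: -62184 + 38700 = -23484 cm⁻¹.

-23484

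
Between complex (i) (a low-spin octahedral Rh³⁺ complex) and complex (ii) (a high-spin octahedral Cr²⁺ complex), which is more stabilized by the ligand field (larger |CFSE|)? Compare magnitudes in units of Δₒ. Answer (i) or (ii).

(i)

(i): Rh³⁺: group 9, so d-count = 9 − 3 = 6; t₂g⁶ eg⁰, CFSE = -2.4Δₒ.
(ii): Cr sits in group 6; removing 2 electrons leaves Cr²⁺ with 6 − 2 = 4 d electrons; t2g^3 e_g^1, CFSE = -0.6Δₒ.
So (i) has the larger |CFSE|.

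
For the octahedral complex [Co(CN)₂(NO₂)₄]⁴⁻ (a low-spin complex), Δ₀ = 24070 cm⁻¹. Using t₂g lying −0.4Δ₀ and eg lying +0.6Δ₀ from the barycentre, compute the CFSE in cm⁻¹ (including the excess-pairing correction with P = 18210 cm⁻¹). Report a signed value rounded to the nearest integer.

Ligand charges: 2×(-1) from CN⁻ and 4×(-1) from NO₂⁻ sum to -6; with overall charge -4, Co is +2.
Co sits in group 9; removing 2 electrons leaves Co²⁺ with 9 − 2 = 7 d electrons.
Electron filling gives t₂g⁶ eg¹.
The orbital stabilization is -1.8Δ₀ = -1.8 × 24070 = -43326 cm⁻¹.
High-spin d⁷ would be t₂g⁵ eg² with 2 pairs; low-spin has 3, so 1 excess pair costs +1P = +18210 cm⁻¹.
Overall CFSE = -43326 + 18210 = -25116 cm⁻¹.

-25116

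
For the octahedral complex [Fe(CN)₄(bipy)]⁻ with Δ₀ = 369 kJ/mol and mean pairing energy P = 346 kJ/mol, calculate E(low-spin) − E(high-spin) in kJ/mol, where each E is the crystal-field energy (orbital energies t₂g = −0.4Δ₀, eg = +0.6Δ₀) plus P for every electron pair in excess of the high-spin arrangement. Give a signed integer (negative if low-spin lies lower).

Ligand charges: 4×(-1) from CN⁻ and 1×(+0) from bipy sum to -4; with overall charge -1, Fe is +3.
Fe sits in group 8; removing 3 electrons leaves Fe³⁺ with 8 − 3 = 5 d electrons.
High-spin d⁵ fills as t₂g³ eg² with CFSE 3(−0.4) + 2(+0.6) = 0.0Δ₀ = 0 kJ/mol.
Low-spin: t₂g⁵ eg⁰, orbital CFSE = -2.0Δ₀ = -738 kJ/mol; plus 2 excess pairs × P = +692 kJ/mol; total -46 kJ/mol.
The difference is -46 − (0) = -46 kJ/mol, so low-spin lies lower.

-46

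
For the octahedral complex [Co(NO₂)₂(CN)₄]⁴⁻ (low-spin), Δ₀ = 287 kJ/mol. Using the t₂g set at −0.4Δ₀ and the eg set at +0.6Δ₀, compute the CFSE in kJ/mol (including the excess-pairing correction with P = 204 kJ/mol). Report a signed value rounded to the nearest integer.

-313

Ligand charges: 2×(-1) from NO₂⁻ and 4×(-1) from CN⁻ sum to -6; with overall charge -4, Co is +2.
Co²⁺: group 9, so d-count = 9 − 2 = 7.
Configuration: t₂g⁶ eg¹.
The orbital stabilization is -1.8Δ₀ = -1.8 × 287 = -517 kJ/mol.
Pairing penalty: 3 pairs vs 2 in the high-spin reference → 1 extra × P = 204 kJ/mol.
Overall CFSE = -517 + 204 = -313 kJ/mol.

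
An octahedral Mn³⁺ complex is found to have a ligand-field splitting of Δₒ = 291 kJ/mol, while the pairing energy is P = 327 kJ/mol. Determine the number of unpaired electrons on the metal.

4

Mn sits in group 7; removing 3 electrons leaves Mn³⁺ with 7 − 3 = 4 d electrons.
With Δₒ < P the complex is high-spin.
That gives t₂g³ eg¹.
Unpaired electrons: 4.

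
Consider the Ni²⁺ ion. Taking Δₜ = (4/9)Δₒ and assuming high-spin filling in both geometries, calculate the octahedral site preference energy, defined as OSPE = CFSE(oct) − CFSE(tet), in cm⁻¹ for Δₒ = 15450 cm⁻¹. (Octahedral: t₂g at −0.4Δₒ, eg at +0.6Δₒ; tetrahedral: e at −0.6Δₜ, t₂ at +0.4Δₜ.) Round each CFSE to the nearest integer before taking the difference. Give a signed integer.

-13047

Ni sits in group 10; removing 2 electrons leaves Ni²⁺ with 10 − 2 = 8 d electrons.
Octahedral (high-spin): t₂g⁶ eg², CFSE = 6(−0.4) + 2(+0.6) = -1.2Δₒ = -1.2 × 15450 = -18540 cm⁻¹.
Tetrahedral e⁴ t₂⁴ gives -0.8Δₜ = -0.8 × (4/9) × 15450 = -5493 cm⁻¹.
OSPE = -18540 − (-5493) = -13047 cm⁻¹.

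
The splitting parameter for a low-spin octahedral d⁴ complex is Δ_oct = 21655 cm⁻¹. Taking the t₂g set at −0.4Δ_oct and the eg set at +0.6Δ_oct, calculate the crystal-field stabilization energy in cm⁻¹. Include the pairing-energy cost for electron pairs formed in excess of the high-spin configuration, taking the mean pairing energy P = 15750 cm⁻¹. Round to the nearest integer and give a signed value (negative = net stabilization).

-18898

Configuration: t₂g⁴ eg⁰.
The orbital stabilization is -1.6Δ_oct = -1.6 × 21655 = -34648 cm⁻¹.
Pairing penalty: 1 pair vs 0 in the high-spin reference → 1 extra × P = 15750 cm⁻¹.
Combining: -34648 + 15750 = -18898 cm⁻¹.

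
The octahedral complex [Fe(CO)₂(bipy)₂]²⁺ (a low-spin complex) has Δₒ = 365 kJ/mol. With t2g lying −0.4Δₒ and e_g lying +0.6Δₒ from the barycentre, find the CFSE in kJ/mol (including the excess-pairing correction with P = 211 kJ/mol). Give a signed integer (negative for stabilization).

Ligand charges: 2×(+0) from CO and 2×(+0) from bipy sum to +0; with overall charge +2, Fe is +2.
Fe is in group 8, so Fe²⁺ is d⁶ (8 − 2 = 6).
The d⁶ electrons fill as t2g^6 e_g^0.
Orbital CFSE = 6(-0.4) + 0(0.6) = -2.4Δₒ = -2.4 × 365 = -876 kJ/mol.
Relative to high-spin t2g^4 e_g^2 (1 paired), the low-spin configuration has 2 additional pairs, contributing +2 × 211 = +422 kJ/mol.
Overall CFSE = -876 + 422 = -454 kJ/mol.

-454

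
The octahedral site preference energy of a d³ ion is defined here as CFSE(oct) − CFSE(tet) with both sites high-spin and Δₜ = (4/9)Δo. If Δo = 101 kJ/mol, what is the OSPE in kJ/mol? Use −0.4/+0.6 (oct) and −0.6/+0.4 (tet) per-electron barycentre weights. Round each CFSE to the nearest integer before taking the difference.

Octahedral (high-spin): t₂g³ eg⁰, CFSE = 3(−0.4) + 0(+0.6) = -1.2Δo = -1.2 × 101 = -121 kJ/mol.
Tetrahedral: e² t₂¹, CFSE = 2(−0.6) + 1(+0.4) = -0.8Δₜ = -0.8 × (4/9) × 101 = -36 kJ/mol.
OSPE = CFSE(oct) − CFSE(tet) = -121 − (-36) = -85 kJ/mol.

-85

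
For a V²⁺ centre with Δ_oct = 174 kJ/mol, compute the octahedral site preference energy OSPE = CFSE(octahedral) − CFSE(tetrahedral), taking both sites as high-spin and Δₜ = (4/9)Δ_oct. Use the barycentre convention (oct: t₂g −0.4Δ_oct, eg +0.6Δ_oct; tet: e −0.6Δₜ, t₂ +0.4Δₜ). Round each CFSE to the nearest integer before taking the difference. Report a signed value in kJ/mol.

-147

Group 5 minus oxidation state +2 gives a d³ configuration for V²⁺.
In an octahedral site d³ (HS) is t₂g³ eg⁰, giving CFSE(oct) = -1.2Δ_oct = -209 kJ/mol.
In a tetrahedral site the filling is e² t₂¹: CFSE(tet) = -0.8Δₜ = -0.8 × (4/9)(174) = -62 kJ/mol.
OSPE = -209 − (-62) = -147 kJ/mol.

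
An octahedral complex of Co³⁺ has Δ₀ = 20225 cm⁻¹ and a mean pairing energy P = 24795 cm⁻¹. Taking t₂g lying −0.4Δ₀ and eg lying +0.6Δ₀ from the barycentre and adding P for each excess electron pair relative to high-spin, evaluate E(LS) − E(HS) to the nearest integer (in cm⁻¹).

Group 9 minus oxidation state +3 gives a d⁶ configuration for Co³⁺.
In the high-spin limit (t₂g⁴ eg²) the orbital term is -0.4Δ₀ = -8090 cm⁻¹, with no excess pairing.
Low-spin: t₂g⁶ eg⁰, orbital CFSE = -2.4Δ₀ = -48540 cm⁻¹; plus 2 excess pairs × P = +49590 cm⁻¹; total 1050 cm⁻¹.
E(LS) − E(HS) = 1050 − (-8090) = 9140 cm⁻¹.

9140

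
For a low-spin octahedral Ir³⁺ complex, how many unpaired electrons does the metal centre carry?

0

Group 9 minus oxidation state +3 gives a d⁶ configuration for Ir³⁺.
Configuration: t₂g⁶ eg⁰, giving 0 unpaired electrons.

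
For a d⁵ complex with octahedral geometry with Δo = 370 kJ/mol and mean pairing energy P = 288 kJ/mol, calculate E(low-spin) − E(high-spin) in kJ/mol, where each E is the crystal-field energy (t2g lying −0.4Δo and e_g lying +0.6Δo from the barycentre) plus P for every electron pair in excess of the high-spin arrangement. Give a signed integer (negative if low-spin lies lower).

In the high-spin limit (t2g^3 e_g^2) the orbital term is 0.0Δo = 0 kJ/mol, with no excess pairing.
For low-spin the configuration is t2g^5 e_g^0: orbital energy -2.0 × 370 = -740 kJ/mol, and 2 additional pairs relative to high-spin add 576 kJ/mol, giving -164 kJ/mol.
Thus E(LS) − E(HS) = -164 kJ/mol.

-164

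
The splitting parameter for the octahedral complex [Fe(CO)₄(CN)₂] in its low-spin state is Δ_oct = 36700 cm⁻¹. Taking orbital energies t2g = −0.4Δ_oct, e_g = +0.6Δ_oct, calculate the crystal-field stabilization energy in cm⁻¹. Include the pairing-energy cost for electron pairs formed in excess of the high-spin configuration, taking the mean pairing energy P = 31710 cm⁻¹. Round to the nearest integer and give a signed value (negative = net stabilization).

-24660

Ligand charges: 4×(+0) from CO and 2×(-1) from CN⁻ sum to -2; with overall charge +0, Fe is +2.
Fe²⁺: group 8, so d-count = 8 − 2 = 6.
Electron filling gives t2g^6 e_g^0.
Orbital CFSE = 6(-0.4) + 0(0.6) = -2.4Δ_oct = -2.4 × 36700 = -88080 cm⁻¹.
Relative to high-spin t2g^4 e_g^2 (1 paired), the low-spin configuration has 2 additional pairs, contributing +2 × 31710 = +63420 cm⁻¹.
Combining: -88080 + 63420 = -24660 cm⁻¹.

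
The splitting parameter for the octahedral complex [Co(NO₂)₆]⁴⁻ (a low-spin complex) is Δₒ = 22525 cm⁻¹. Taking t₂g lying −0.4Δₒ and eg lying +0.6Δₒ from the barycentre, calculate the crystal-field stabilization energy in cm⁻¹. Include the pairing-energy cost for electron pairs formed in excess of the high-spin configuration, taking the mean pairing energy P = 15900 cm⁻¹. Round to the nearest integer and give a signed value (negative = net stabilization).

-24645

Each NO₂⁻ contributes -1; 6 × (-1) = -6. With overall charge -4, Co is in the +2 oxidation state.
Group 9 minus oxidation state +2 gives a d⁷ configuration for Co²⁺.
Electron filling gives t₂g⁶ eg¹.
Orbital CFSE = 6(-0.4) + 1(0.6) = -1.8Δₒ = -1.8 × 22525 = -40545 cm⁻¹.
High-spin d⁷ would be t₂g⁵ eg² with 2 pairs; low-spin has 3, so 1 excess pair costs +1P = +15900 cm⁻¹.
Combining: -40545 + 15900 = -24645 cm⁻¹.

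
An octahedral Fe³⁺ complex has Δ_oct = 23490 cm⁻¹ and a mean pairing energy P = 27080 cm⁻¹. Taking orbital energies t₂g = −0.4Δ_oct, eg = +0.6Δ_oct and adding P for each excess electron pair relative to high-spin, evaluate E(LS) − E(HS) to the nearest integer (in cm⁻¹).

7180

Fe³⁺: group 8, so d-count = 8 − 3 = 5.
In the high-spin limit (t₂g³ eg²) the orbital term is 0.0Δ_oct = 0 cm⁻¹, with no excess pairing.
Low-spin t₂g⁵ eg⁰ gives -2.0Δ_oct = -46980 cm⁻¹, but forming 2 extra pairs costs 2P = 54160 cm⁻¹, so E(LS) = -46980 + 54160 = 7180 cm⁻¹.
Thus E(LS) − E(HS) = 7180 cm⁻¹.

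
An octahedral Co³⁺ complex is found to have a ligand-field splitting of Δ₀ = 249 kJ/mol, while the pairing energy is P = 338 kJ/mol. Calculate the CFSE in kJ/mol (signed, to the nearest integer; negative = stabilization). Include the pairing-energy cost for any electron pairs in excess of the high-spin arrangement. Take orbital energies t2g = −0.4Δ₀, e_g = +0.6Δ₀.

Co³⁺: group 9, so d-count = 9 − 3 = 6.
With Δ₀ < P the complex is high-spin.
That gives t2g^4 e_g^2.
Orbital CFSE = -0.4Δ₀ = -0.4 × 249 = -100 kJ/mol.
High-spin has no excess pairs, so no pairing correction applies.

-100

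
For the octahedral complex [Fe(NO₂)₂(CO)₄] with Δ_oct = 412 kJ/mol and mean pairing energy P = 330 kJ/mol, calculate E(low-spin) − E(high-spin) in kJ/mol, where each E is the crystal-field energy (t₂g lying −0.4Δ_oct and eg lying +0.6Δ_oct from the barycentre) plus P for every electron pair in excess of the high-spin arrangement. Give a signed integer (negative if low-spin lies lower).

Ligand charges: 2×(-1) from NO₂⁻ and 4×(+0) from CO sum to -2; with overall charge +0, Fe is +2.
Fe²⁺: group 8, so d-count = 8 − 2 = 6.
High-spin: t₂g⁴ eg², CFSE = -0.4Δ_oct = -165 kJ/mol.
For low-spin the configuration is t₂g⁶ eg⁰: orbital energy -2.4 × 412 = -989 kJ/mol, and 2 additional pairs relative to high-spin add 660 kJ/mol, giving -329 kJ/mol.
Thus E(LS) − E(HS) = -164 kJ/mol.

-164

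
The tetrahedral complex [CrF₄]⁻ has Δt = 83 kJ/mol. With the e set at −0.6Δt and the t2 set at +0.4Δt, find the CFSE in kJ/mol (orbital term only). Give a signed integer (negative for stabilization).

-66

Each F⁻ contributes -1; 4 × (-1) = -4. With overall charge -1, Cr is in the +3 oxidation state.
Cr sits in group 6; removing 3 electrons leaves Cr³⁺ with 6 − 3 = 3 d electrons.
With tetrahedral geometry the complex is necessarily high-spin.
Configuration: e^2 t2^1.
The orbital stabilization is -0.8Δt = -0.8 × 83 = -66 kJ/mol.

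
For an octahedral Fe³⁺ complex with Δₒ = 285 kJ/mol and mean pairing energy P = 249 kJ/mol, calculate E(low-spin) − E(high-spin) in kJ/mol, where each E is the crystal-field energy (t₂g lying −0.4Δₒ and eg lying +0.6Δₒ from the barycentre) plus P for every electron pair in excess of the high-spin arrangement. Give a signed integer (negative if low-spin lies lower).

Fe sits in group 8; removing 3 electrons leaves Fe³⁺ with 8 − 3 = 5 d electrons.
High-spin: t₂g³ eg², CFSE = 0.0Δₒ = 0 kJ/mol.
Low-spin: t₂g⁵ eg⁰, orbital CFSE = -2.0Δₒ = -570 kJ/mol; plus 2 excess pairs × P = +498 kJ/mol; total -72 kJ/mol.
Thus E(LS) − E(HS) = -72 kJ/mol.

-72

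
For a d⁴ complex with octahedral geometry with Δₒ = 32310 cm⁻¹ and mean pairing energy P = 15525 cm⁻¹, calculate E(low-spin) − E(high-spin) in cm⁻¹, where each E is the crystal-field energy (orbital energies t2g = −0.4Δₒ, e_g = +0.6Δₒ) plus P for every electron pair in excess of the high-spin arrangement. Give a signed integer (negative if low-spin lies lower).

-16785

In the high-spin limit (t2g^3 e_g^1) the orbital term is -0.6Δₒ = -19386 cm⁻¹, with no excess pairing.
Low-spin: t2g^4 e_g^0, orbital CFSE = -1.6Δₒ = -51696 cm⁻¹; plus 1 excess pair × P = +15525 cm⁻¹; total -36171 cm⁻¹.
Thus E(LS) − E(HS) = -16785 cm⁻¹.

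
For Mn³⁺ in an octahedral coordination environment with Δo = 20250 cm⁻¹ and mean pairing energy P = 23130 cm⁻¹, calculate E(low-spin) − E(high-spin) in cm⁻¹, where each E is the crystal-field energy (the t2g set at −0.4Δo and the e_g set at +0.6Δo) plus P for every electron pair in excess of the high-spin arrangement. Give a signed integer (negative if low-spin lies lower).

Group 7 minus oxidation state +3 gives a d⁴ configuration for Mn³⁺.
High-spin d⁴ fills as t2g^3 e_g^1 with CFSE 3(−0.4) + 1(+0.6) = -0.6Δo = -12150 cm⁻¹.
For low-spin the configuration is t2g^4 e_g^0: orbital energy -1.6 × 20250 = -32400 cm⁻¹, and 1 additional pair relative to high-spin adds 23130 cm⁻¹, giving -9270 cm⁻¹.
The difference is -9270 − (-12150) = 2880 cm⁻¹, so high-spin lies lower.

2880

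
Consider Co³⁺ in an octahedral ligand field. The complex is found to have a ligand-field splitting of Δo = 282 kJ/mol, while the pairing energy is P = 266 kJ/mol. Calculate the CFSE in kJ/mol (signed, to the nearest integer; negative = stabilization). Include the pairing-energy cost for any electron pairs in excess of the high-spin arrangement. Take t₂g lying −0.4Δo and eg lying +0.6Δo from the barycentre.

Co is in group 9, so Co³⁺ is d⁶ (9 − 3 = 6).
With Δo > P the complex is low-spin.
Configuration: t₂g⁶ eg⁰.
Orbital CFSE = -2.4Δo = -2.4 × 282 = -677 kJ/mol.
Excess pairs vs high-spin: 3 − 1 = 2; pairing cost = +532 kJ/mol.
Net CFSE = -677 + 532 = -145 kJ/mol.

-145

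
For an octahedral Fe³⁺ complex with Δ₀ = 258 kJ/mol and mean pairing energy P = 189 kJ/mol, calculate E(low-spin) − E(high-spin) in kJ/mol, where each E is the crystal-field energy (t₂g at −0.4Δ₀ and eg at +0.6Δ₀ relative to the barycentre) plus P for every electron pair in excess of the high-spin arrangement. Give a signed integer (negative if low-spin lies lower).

Group 8 minus oxidation state +3 gives a d⁵ configuration for Fe³⁺.
High-spin: t₂g³ eg², CFSE = 0.0Δ₀ = 0 kJ/mol.
Low-spin t₂g⁵ eg⁰ gives -2.0Δ₀ = -516 kJ/mol, but forming 2 extra pairs costs 2P = 378 kJ/mol, so E(LS) = -516 + 378 = -138 kJ/mol.
Thus E(LS) − E(HS) = -138 kJ/mol.

-138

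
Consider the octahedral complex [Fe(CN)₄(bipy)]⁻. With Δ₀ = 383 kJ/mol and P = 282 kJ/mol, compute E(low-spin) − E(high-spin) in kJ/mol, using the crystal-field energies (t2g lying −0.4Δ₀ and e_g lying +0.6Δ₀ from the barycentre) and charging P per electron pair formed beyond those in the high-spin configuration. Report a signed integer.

-202

Ligand charges: 4×(-1) from CN⁻ and 1×(+0) from bipy sum to -4; with overall charge -1, Fe is +3.
Fe sits in group 8; removing 3 electrons leaves Fe³⁺ with 8 − 3 = 5 d electrons.
High-spin: t2g^3 e_g^2, CFSE = 0.0Δ₀ = 0 kJ/mol.
Low-spin t2g^5 e_g^0 gives -2.0Δ₀ = -766 kJ/mol, but forming 2 extra pairs costs 2P = 564 kJ/mol, so E(LS) = -766 + 564 = -202 kJ/mol.
The difference is -202 − (0) = -202 kJ/mol, so low-spin lies lower.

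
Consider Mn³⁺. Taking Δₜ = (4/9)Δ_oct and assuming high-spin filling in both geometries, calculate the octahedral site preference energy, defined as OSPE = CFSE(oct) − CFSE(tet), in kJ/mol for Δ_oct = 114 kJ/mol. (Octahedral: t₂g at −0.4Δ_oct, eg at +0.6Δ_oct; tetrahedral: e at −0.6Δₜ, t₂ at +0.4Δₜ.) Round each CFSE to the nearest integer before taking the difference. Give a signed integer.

-48

Mn sits in group 7; removing 3 electrons leaves Mn³⁺ with 7 − 3 = 4 d electrons.
Octahedral (high-spin): t₂g³ eg¹, CFSE = 3(−0.4) + 1(+0.6) = -0.6Δ_oct = -0.6 × 114 = -68 kJ/mol.
Tetrahedral: e² t₂², CFSE = 2(−0.6) + 2(+0.4) = -0.4Δₜ = -0.4 × (4/9) × 114 = -20 kJ/mol.
OSPE = CFSE(oct) − CFSE(tet) = -68 − (-20) = -48 kJ/mol.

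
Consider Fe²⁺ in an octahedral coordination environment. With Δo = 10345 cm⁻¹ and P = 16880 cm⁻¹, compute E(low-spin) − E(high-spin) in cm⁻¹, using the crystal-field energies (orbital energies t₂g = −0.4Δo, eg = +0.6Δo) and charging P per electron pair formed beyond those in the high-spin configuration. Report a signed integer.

13070

Group 8 minus oxidation state +2 gives a d⁶ configuration for Fe²⁺.
High-spin: t₂g⁴ eg², CFSE = -0.4Δo = -4138 cm⁻¹.
Low-spin: t₂g⁶ eg⁰, orbital CFSE = -2.4Δo = -24828 cm⁻¹; plus 2 excess pairs × P = +33760 cm⁻¹; total 8932 cm⁻¹.
E(LS) − E(HS) = 8932 − (-4138) = 13070 cm⁻¹.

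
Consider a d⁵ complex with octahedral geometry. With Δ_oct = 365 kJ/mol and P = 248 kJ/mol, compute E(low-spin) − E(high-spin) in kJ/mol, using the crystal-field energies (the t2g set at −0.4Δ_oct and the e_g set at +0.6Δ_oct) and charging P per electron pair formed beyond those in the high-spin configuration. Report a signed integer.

-234

High-spin: t2g^3 e_g^2, CFSE = 0.0Δ_oct = 0 kJ/mol.
For low-spin the configuration is t2g^5 e_g^0: orbital energy -2.0 × 365 = -730 kJ/mol, and 2 additional pairs relative to high-spin add 496 kJ/mol, giving -234 kJ/mol.
Thus E(LS) − E(HS) = -234 kJ/mol.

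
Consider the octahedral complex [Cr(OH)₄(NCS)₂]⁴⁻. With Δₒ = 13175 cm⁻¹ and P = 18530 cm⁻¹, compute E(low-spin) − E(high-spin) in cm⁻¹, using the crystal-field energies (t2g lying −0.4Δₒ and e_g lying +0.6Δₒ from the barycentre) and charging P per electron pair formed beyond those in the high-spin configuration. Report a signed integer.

5355

Ligand charges: 4×(-1) from OH⁻ and 2×(-1) from NCS⁻ sum to -6; with overall charge -4, Cr is +2.
Cr²⁺: group 6, so d-count = 6 − 2 = 4.
High-spin d⁴ fills as t2g^3 e_g^1 with CFSE 3(−0.4) + 1(+0.6) = -0.6Δₒ = -7905 cm⁻¹.
For low-spin the configuration is t2g^4 e_g^0: orbital energy -1.6 × 13175 = -21080 cm⁻¹, and 1 additional pair relative to high-spin adds 18530 cm⁻¹, giving -2550 cm⁻¹.
The difference is -2550 − (-7905) = 5355 cm⁻¹, so high-spin lies lower.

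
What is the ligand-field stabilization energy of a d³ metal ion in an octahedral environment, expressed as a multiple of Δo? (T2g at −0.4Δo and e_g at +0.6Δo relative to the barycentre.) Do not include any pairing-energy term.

-1.2 Δo

For octahedral d³ the high- and low-spin configurations coincide.
Configuration: t2g^3 e_g^0.
CFSE = 3(-0.4Δo) + 0(0.6Δo) = -1.2Δo + 0.0Δo = -1.2Δo.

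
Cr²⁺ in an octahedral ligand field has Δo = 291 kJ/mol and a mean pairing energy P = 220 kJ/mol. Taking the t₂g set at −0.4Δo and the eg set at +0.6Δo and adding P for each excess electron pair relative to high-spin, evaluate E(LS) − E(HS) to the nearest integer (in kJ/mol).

Group 6 minus oxidation state +2 gives a d⁴ configuration for Cr²⁺.
High-spin: t₂g³ eg¹, CFSE = -0.6Δo = -175 kJ/mol.
For low-spin the configuration is t₂g⁴ eg⁰: orbital energy -1.6 × 291 = -466 kJ/mol, and 1 additional pair relative to high-spin adds 220 kJ/mol, giving -246 kJ/mol.
E(LS) − E(HS) = -246 − (-175) = -71 kJ/mol.

-71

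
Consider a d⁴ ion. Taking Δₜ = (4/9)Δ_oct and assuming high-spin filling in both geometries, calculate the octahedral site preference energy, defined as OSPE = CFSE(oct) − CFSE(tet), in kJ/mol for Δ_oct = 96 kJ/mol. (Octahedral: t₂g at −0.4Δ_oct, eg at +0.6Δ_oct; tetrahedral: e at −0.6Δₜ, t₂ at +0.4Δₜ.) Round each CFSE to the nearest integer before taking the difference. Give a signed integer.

In an octahedral site d⁴ (HS) is t2g^3 e_g^1, giving CFSE(oct) = -0.6Δ_oct = -58 kJ/mol.
Tetrahedral: e^2 t2^2, CFSE = 2(−0.6) + 2(+0.4) = -0.4Δₜ = -0.4 × (4/9) × 96 = -17 kJ/mol.
Subtracting, OSPE = -58 − (-17) = -41 kJ/mol.

-41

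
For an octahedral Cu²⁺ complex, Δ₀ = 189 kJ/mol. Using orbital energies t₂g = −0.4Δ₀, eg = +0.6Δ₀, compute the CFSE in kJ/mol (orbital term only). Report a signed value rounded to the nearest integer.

Cu is in group 11, so Cu²⁺ is d⁹ (11 − 2 = 9).
For octahedral d⁹ the high- and low-spin configurations coincide.
The d⁹ electrons fill as t₂g⁶ eg³.
Orbital CFSE = 6(-0.4) + 3(0.6) = -0.6Δ₀ = -0.6 × 189 = -113 kJ/mol.

-113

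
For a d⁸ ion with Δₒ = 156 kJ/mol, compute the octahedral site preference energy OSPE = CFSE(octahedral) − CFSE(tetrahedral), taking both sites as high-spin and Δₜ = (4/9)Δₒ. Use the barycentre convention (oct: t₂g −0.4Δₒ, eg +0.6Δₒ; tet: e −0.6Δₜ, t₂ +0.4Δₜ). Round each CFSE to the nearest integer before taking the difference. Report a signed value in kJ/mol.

Octahedral (high-spin): t2g^6 e_g^2, CFSE = 6(−0.4) + 2(+0.6) = -1.2Δₒ = -1.2 × 156 = -187 kJ/mol.
Tetrahedral e^4 t2^4 gives -0.8Δₜ = -0.8 × (4/9) × 156 = -55 kJ/mol.
Subtracting, OSPE = -187 − (-55) = -132 kJ/mol.

-132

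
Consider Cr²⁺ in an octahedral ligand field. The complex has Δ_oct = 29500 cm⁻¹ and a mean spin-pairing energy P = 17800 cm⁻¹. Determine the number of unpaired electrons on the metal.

Cr sits in group 6; removing 2 electrons leaves Cr²⁺ with 6 − 2 = 4 d electrons.
Here Δ_oct > P (29500 > 17800), so the low-spin state is favoured.
That gives t₂g⁴ eg⁰.
Unpaired electrons: 2.

2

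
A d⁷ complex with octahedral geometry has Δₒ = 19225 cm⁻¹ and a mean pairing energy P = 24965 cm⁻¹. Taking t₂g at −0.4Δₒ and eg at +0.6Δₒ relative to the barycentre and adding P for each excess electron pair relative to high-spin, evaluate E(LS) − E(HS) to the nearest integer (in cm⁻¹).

High-spin: t₂g⁵ eg², CFSE = -0.8Δₒ = -15380 cm⁻¹.
For low-spin the configuration is t₂g⁶ eg¹: orbital energy -1.8 × 19225 = -34605 cm⁻¹, and 1 additional pair relative to high-spin adds 24965 cm⁻¹, giving -9640 cm⁻¹.
The difference is -9640 − (-15380) = 5740 cm⁻¹, so high-spin lies lower.

5740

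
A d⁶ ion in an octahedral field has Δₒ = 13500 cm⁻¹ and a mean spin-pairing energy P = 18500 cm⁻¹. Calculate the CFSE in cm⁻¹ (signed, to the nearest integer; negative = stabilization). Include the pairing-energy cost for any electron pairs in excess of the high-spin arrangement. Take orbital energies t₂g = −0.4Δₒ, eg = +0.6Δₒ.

Δₒ < P, so pairing is avoided: the ground state is high-spin.
Configuration: t₂g⁴ eg².
Orbital CFSE = -0.4Δₒ = -0.4 × 13500 = -5400 cm⁻¹.
High-spin has no excess pairs, so no pairing correction applies.

-5400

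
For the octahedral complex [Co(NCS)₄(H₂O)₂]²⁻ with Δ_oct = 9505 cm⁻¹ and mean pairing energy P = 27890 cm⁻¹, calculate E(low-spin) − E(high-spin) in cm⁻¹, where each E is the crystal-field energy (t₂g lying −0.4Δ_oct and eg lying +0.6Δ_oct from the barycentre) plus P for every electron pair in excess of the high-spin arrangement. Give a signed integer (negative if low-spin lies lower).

Ligand charges: 4×(-1) from NCS⁻ and 2×(+0) from H₂O sum to -4; with overall charge -2, Co is +2.
Co²⁺: group 9, so d-count = 9 − 2 = 7.
In the high-spin limit (t₂g⁵ eg²) the orbital term is -0.8Δ_oct = -7604 cm⁻¹, with no excess pairing.
Low-spin t₂g⁶ eg¹ gives -1.8Δ_oct = -17109 cm⁻¹, but forming 1 extra pair costs 1P = 27890 cm⁻¹, so E(LS) = -17109 + 27890 = 10781 cm⁻¹.
Thus E(LS) − E(HS) = 18385 cm⁻¹.

18385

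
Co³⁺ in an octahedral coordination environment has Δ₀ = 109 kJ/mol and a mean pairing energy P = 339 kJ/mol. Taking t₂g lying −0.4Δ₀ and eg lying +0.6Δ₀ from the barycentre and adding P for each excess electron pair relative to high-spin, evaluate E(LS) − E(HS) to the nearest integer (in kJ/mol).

460

Co is in group 9, so Co³⁺ is d⁶ (9 − 3 = 6).
High-spin d⁶ fills as t₂g⁴ eg² with CFSE 4(−0.4) + 2(+0.6) = -0.4Δ₀ = -44 kJ/mol.
For low-spin the configuration is t₂g⁶ eg⁰: orbital energy -2.4 × 109 = -262 kJ/mol, and 2 additional pairs relative to high-spin add 678 kJ/mol, giving 416 kJ/mol.
Thus E(LS) − E(HS) = 460 kJ/mol.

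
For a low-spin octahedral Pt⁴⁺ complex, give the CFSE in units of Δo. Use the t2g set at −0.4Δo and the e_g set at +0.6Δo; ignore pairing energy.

-2.4 Δo

Group 10 minus oxidation state +4 gives a d⁶ configuration for Pt⁴⁺.
Configuration: t2g^6 e_g^0.
CFSE = 6(-0.4Δo) + 0(0.6Δo) = -2.4Δo + 0.0Δo = -2.4Δo.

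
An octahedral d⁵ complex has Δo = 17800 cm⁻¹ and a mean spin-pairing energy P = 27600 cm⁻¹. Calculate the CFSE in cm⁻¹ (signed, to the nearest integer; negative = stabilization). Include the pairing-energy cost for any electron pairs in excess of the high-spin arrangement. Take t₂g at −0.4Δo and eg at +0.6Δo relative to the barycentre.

0

Here Δo < P (17800 < 27600), so the high-spin state is favoured.
Configuration: t₂g³ eg².
Orbital CFSE = 0.0Δo = 0.0 × 17800 = 0 cm⁻¹.
High-spin has no excess pairs, so no pairing correction applies.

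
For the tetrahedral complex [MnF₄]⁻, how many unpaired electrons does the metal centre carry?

4

Each F⁻ contributes -1; 4 × (-1) = -4. With overall charge -1, Mn is in the +3 oxidation state.
Mn is in group 7, so Mn³⁺ is d⁴ (7 − 3 = 4).
Tetrahedral splitting is small, so the complex is high-spin.
Configuration: e² t₂², giving 4 unpaired electrons.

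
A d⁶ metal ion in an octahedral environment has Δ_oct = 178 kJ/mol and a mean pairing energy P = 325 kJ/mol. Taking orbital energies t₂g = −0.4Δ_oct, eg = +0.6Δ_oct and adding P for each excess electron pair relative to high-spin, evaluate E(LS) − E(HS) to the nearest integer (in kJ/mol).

In the high-spin limit (t₂g⁴ eg²) the orbital term is -0.4Δ_oct = -71 kJ/mol, with no excess pairing.
Low-spin: t₂g⁶ eg⁰, orbital CFSE = -2.4Δ_oct = -427 kJ/mol; plus 2 excess pairs × P = +650 kJ/mol; total 223 kJ/mol.
E(LS) − E(HS) = 223 − (-71) = 294 kJ/mol.

294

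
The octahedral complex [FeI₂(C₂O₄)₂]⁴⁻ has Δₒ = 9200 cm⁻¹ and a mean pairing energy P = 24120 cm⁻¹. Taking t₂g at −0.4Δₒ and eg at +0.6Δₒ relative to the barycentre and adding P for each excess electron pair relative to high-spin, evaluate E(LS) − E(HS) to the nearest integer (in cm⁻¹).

Ligand charges: 2×(-1) from I⁻ and 2×(-2) from C₂O₄²⁻ sum to -6; with overall charge -4, Fe is +2.
Group 8 minus oxidation state +2 gives a d⁶ configuration for Fe²⁺.
High-spin d⁶ fills as t₂g⁴ eg² with CFSE 4(−0.4) + 2(+0.6) = -0.4Δₒ = -3680 cm⁻¹.
Low-spin: t₂g⁶ eg⁰, orbital CFSE = -2.4Δₒ = -22080 cm⁻¹; plus 2 excess pairs × P = +48240 cm⁻¹; total 26160 cm⁻¹.
Thus E(LS) − E(HS) = 29840 cm⁻¹.

29840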